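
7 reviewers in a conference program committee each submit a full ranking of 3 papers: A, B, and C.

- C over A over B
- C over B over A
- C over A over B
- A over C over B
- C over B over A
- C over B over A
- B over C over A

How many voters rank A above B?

Ballots ranking A above B: 3.
Ballots ranking B above A: 4.
So 3 of 7 voters prefer A to B.

3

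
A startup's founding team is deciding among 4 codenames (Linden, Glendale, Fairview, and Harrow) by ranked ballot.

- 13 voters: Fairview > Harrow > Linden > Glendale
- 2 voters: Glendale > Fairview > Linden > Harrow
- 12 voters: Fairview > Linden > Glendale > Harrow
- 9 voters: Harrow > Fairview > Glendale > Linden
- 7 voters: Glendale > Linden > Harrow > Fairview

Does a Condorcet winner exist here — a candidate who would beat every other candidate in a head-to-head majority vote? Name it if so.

Head-to-head results (43 voters total):
Linden vs Glendale: Linden wins 25–18.
Linden vs Fairview: Fairview wins 36–7.
Linden vs Harrow: Harrow wins 22–21.
Glendale vs Fairview: Fairview wins 34–9.
Glendale vs Harrow: Harrow wins 22–21.
Fairview vs Harrow: Fairview wins 27–16.
Fairview beats each rival — Linden (36–7), Glendale (34–9), Harrow (27–16) — so Fairview is the Condorcet winner.

Fairview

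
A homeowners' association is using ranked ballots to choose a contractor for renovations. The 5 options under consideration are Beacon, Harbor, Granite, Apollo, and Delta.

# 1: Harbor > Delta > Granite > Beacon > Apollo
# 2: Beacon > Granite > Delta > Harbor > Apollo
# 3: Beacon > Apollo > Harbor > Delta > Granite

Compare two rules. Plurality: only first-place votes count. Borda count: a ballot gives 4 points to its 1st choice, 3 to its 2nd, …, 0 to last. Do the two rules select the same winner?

Plurality first-place counts: Beacon 2, Harbor 1, Granite 0, Apollo 0, Delta 0 → Beacon.
Borda totals: Beacon 9, Harbor 7, Granite 5, Apollo 3, Delta 6 → Beacon.
The two rules agree on Beacon.

Yes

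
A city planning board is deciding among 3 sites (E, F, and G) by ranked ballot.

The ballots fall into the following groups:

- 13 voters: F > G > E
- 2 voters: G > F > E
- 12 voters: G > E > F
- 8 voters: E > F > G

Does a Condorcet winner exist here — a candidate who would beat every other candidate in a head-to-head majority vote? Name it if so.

Head-to-head results (35 voters total):
E vs F: E wins 20–15.
E vs G: G wins 27–8.
F vs G: F wins 21–14.
No candidate beats all others: E beats F beats G beats E, a majority cycle.

There is no Condorcet winner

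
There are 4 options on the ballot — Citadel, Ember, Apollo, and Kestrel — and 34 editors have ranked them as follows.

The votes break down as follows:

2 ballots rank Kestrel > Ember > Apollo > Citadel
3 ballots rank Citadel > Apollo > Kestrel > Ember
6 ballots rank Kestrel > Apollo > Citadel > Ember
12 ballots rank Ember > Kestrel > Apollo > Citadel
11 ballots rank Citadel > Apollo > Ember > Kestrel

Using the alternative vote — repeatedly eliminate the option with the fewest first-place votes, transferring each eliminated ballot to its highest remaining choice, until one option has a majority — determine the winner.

Round 1: Citadel 14, Ember 12, Kestrel 8, Apollo 0. Apollo has the fewest and is eliminated.
Round 2: Citadel 14, Ember 12, Kestrel 8. Kestrel has the fewest and is eliminated.
Round 3: Citadel 20, Ember 14. Citadel has a majority.

Citadel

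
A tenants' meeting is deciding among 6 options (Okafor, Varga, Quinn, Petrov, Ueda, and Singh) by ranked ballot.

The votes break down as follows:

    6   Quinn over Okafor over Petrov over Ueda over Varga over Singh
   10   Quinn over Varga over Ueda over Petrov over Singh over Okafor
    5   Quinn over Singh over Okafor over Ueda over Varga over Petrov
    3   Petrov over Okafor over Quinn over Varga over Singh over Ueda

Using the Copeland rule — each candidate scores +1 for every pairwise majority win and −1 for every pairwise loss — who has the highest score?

Pairwise results:
  Okafor vs Varga: Okafor wins 14–10.
  Okafor vs Quinn: Quinn wins 21–3.
  Okafor vs Petrov: Petrov wins 13–11.
  Okafor vs Ueda: Okafor wins 14–10.
  Okafor vs Singh: Singh wins 15–9.
  Varga vs Quinn: Quinn wins 24–0.
  Varga vs Petrov: Varga wins 15–9.
  Varga vs Ueda: Varga wins 13–11.
  Varga vs Singh: Varga wins 19–5.
  Quinn vs Petrov: Quinn wins 21–3.
  Quinn vs Ueda: Quinn wins 24–0.
  Quinn vs Singh: Quinn wins 24–0.
  Petrov vs Ueda: Ueda wins 15–9.
  Petrov vs Singh: Petrov wins 19–5.
  Ueda vs Singh: Ueda wins 16–8.
Copeland scores (wins − losses):
  Okafor: 2 − 3 = -1
  Varga: 3 − 2 = 1
  Quinn: 5 − 0 = 5
  Petrov: 2 − 3 = -1
  Ueda: 2 − 3 = -1
  Singh: 1 − 4 = -3
Quinn has the best Copeland score.

Quinn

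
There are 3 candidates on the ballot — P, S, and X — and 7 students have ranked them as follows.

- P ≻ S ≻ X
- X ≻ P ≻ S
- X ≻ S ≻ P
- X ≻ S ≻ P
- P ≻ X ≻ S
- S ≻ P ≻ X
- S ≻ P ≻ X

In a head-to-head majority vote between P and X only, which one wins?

P

Ballots ranking P above X: 4.
Ballots ranking X above P: 3.
P wins the head-to-head, 4–3.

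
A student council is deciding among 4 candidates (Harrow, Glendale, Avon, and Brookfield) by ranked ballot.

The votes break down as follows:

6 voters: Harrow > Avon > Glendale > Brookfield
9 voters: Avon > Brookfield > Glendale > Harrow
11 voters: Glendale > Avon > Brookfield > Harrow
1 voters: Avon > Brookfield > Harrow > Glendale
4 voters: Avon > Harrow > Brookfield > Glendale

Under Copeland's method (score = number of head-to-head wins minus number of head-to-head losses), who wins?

Avon

Pairwise results:
  Harrow vs Glendale: Glendale wins 20–11.
  Harrow vs Avon: Avon wins 25–6.
  Harrow vs Brookfield: Brookfield wins 21–10.
  Glendale vs Avon: Avon wins 20–11.
  Glendale vs Brookfield: Glendale wins 17–14.
  Avon vs Brookfield: Avon wins 31–0.
Copeland scores (wins − losses):
  Harrow: 0 − 3 = -3
  Glendale: 2 − 1 = 1
  Avon: 3 − 0 = 3
  Brookfield: 1 − 2 = -1
Avon has the best Copeland score.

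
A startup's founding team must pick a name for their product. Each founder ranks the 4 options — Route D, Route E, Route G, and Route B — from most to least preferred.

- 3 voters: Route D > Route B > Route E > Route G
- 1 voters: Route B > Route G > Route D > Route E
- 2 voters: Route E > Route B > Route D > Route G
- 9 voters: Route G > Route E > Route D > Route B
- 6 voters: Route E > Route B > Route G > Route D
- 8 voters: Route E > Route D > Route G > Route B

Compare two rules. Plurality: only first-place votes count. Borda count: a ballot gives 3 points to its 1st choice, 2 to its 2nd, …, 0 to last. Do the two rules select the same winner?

Plurality first-place counts: Route D 3, Route E 16, Route G 9, Route B 1 → Route E.
Borda totals: Route D 37, Route E 69, Route G 43, Route B 25 → Route E.
The two rules agree on Route E.

Yes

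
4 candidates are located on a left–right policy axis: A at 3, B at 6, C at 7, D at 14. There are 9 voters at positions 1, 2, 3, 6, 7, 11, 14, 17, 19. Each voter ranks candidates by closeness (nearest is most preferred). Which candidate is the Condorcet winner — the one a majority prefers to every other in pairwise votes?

C

With single-peaked preferences on a line, the Condorcet winner is the candidate closest to the median voter.
The median voter (position 7) is closest to C at 7.
Check: C vs D — voters closer to C: 5 of 9.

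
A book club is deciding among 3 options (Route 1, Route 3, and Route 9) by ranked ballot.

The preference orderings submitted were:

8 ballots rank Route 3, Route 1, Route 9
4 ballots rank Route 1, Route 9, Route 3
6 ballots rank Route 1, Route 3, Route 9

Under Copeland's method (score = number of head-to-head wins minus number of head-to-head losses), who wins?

Pairwise results:
  Route 1 vs Route 3: Route 1 wins 10–8.
  Route 1 vs Route 9: Route 1 wins 18–0.
  Route 3 vs Route 9: Route 3 wins 14–4.
Copeland scores (wins − losses):
  Route 1: 2 − 0 = 2
  Route 3: 1 − 1 = 0
  Route 9: 0 − 2 = -2
Route 1 has the best Copeland score.

Route 1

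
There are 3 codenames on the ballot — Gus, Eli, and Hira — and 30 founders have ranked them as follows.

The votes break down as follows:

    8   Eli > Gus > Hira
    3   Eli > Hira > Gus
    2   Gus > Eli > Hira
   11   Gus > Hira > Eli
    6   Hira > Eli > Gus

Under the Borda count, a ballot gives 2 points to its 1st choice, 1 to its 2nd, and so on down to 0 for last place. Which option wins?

Borda scores:
  Gus: 8·1 + 3·0 + 2·2 + 11·2 + 6·0 = 34
  Eli: 8·2 + 3·2 + 2·1 + 11·0 + 6·1 = 30
  Hira: 8·0 + 3·1 + 2·0 + 11·1 + 6·2 = 26
Gus has the highest total.

Gus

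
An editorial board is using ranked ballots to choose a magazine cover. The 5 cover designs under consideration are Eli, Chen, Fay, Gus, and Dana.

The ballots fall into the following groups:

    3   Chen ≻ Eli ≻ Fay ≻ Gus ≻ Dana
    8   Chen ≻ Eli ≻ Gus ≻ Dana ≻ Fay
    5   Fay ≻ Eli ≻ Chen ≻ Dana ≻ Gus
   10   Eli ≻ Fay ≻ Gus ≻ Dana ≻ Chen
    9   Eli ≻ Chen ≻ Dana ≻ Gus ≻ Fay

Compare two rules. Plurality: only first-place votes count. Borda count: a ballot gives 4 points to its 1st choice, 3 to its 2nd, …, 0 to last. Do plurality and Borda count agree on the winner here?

Yes

Plurality first-place counts: Eli 19, Chen 11, Fay 5, Gus 0, Dana 0 → Eli.
Borda totals: Eli 124, Chen 81, Fay 56, Gus 48, Dana 41 → Eli.
The two rules agree on Eli.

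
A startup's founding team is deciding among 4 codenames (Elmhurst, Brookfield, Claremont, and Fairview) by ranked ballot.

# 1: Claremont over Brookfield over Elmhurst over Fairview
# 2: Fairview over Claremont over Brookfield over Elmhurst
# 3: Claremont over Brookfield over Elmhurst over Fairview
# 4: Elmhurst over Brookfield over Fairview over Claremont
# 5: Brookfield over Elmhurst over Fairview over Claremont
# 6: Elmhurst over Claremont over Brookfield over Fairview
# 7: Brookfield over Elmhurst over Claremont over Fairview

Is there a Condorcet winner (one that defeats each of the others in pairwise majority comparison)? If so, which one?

None — there is no Condorcet winner

Head-to-head results (7 voters total):
Elmhurst vs Brookfield: Brookfield wins 5–2.
Elmhurst vs Claremont: Elmhurst wins 4–3.
Elmhurst vs Fairview: Elmhurst wins 6–1.
Brookfield vs Claremont: Claremont wins 4–3.
Brookfield vs Fairview: Brookfield wins 6–1.
Claremont vs Fairview: Claremont wins 4–3.
No candidate beats all others: Elmhurst beats Claremont beats Brookfield beats Elmhurst, a majority cycle.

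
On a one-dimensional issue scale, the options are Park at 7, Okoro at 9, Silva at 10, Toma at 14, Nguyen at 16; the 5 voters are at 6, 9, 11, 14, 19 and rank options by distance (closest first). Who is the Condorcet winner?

With single-peaked preferences on a line, the Condorcet winner is the candidate closest to the median voter.
The median voter (position 11) is closest to Silva at 10.
Check: Silva vs Park — voters closer to Silva: 4 of 5.

Silva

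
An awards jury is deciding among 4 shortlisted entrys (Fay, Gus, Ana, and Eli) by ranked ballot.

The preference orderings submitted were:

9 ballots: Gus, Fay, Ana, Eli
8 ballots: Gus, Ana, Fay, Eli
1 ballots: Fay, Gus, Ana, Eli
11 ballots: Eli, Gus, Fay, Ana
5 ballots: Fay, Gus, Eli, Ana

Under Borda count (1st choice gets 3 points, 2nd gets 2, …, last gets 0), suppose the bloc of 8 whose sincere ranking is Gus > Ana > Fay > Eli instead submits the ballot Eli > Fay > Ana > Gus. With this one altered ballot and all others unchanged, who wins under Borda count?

Fay

Borda totals with the altered ballot: Fay 63, Gus 61, Ana 18, Eli 62.
The switch changes the winner from Gus to Fay.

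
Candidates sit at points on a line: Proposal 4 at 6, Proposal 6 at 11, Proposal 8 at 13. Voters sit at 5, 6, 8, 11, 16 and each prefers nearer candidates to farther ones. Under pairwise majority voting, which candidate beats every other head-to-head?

Proposal 4

With single-peaked preferences on a line, the Condorcet winner is the candidate closest to the median voter.
The median voter (position 8) is closest to Proposal 4 at 6.
Check: Proposal 4 vs Proposal 6 — voters closer to Proposal 4: 3 of 5.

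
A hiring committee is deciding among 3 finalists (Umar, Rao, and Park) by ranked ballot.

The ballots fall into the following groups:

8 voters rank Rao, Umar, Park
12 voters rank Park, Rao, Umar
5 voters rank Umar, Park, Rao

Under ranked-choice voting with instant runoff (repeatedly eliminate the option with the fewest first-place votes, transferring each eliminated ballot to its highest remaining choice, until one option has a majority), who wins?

Park

Round 1: Park 12, Rao 8, Umar 5. Umar has the fewest and is eliminated.
Round 2: Park 17, Rao 8. Park has a majority.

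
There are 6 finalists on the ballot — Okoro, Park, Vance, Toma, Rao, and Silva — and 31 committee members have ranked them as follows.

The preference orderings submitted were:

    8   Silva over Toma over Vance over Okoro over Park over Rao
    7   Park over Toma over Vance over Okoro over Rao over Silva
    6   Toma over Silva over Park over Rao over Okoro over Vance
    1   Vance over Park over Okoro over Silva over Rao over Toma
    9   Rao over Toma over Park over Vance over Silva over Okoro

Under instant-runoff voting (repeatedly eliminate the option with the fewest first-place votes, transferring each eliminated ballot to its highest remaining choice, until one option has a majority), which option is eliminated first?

Okoro

Round 1: Rao 9, Silva 8, Park 7, Toma 6, Vance 1, Okoro 0. Okoro has the fewest and is eliminated.
Round 2: Rao 9, Silva 8, Park 7, Toma 6, Vance 1. Vance has the fewest and is eliminated.
Round 3: Rao 9, Park 8, Silva 8, Toma 6. Toma has the fewest and is eliminated.
Round 4: Silva 14, Rao 9, Park 8. Park has the fewest and is eliminated.
Round 5: Rao 16, Silva 15. Rao has a majority.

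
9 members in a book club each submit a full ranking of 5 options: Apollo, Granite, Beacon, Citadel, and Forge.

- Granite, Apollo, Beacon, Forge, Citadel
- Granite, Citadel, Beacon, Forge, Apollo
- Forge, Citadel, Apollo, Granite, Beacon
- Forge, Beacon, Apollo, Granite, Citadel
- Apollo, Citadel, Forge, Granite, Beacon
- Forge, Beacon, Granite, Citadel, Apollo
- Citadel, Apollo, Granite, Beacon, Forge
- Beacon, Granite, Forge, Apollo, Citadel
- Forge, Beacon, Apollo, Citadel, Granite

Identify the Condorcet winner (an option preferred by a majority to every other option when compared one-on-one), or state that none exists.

Forge

Head-to-head results (9 voters total):
Apollo vs Granite: Apollo wins 5–4.
Apollo vs Beacon: Beacon wins 5–4.
Apollo vs Citadel: Apollo wins 5–4.
Apollo vs Forge: Forge wins 6–3.
Granite vs Beacon: Granite wins 5–4.
Granite vs Citadel: Granite wins 5–4.
Granite vs Forge: Forge wins 5–4.
Beacon vs Citadel: Beacon wins 5–4.
Beacon vs Forge: Forge wins 5–4.
Citadel vs Forge: Forge wins 6–3.
Forge beats each rival — Apollo (6–3), Granite (5–4), Beacon (5–4), Citadel (6–3) — so Forge is the Condorcet winner.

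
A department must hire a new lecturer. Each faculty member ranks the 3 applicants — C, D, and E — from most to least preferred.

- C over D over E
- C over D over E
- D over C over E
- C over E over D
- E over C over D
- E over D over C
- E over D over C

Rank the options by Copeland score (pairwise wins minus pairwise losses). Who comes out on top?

Pairwise results:
  C vs D: C wins 4–3.
  C vs E: C wins 4–3.
  D vs E: E wins 4–3.
Copeland scores (wins − losses):
  C: 2 − 0 = 2
  D: 0 − 2 = -2
  E: 1 − 1 = 0
C has the best Copeland score.

C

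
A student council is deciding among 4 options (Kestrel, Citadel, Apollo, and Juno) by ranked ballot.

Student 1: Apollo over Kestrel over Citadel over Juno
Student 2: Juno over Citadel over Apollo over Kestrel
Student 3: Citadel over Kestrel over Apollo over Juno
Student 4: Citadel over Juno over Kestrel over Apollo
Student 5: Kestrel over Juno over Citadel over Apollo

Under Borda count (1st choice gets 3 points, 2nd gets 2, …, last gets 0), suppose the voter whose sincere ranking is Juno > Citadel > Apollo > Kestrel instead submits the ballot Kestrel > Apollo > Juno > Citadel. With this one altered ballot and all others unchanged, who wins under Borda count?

Borda totals with the altered ballot: Kestrel 11, Citadel 8, Apollo 6, Juno 5.
The switch changes the winner from Citadel to Kestrel.

Kestrel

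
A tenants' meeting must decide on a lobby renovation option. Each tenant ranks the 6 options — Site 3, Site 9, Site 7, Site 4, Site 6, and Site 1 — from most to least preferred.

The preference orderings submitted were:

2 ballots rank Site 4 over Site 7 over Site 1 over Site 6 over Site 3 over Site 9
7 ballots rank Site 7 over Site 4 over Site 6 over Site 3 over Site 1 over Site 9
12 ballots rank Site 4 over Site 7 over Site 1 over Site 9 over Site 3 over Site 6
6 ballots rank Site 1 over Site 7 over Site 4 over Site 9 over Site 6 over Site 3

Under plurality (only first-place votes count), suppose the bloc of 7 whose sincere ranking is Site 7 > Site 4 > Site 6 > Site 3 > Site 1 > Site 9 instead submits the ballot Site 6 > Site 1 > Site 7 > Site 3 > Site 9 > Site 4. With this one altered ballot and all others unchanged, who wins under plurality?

Site 4

First-place totals with the altered ballot: Site 3 0, Site 9 0, Site 7 0, Site 4 14, Site 6 7, Site 1 6.
The winner is unchanged: still Site 4.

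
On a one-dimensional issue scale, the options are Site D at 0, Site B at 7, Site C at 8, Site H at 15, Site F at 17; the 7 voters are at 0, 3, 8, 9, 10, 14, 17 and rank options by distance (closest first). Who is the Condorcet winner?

With single-peaked preferences on a line, the Condorcet winner is the candidate closest to the median voter.
The median voter (position 9) is closest to Site C at 8.
Check: Site C vs Site D — voters closer to Site C: 5 of 7.

Site C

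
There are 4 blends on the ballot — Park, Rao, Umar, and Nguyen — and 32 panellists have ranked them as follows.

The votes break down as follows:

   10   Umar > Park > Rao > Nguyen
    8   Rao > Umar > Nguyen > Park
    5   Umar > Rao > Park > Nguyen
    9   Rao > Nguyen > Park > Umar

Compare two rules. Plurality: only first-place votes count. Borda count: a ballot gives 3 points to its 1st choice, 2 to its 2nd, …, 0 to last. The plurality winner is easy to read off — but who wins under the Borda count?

Plurality first-place counts: Park 0, Rao 17, Umar 15, Nguyen 0 → Rao.
Borda totals: Park 34, Rao 71, Umar 61, Nguyen 26 → Rao.

Rao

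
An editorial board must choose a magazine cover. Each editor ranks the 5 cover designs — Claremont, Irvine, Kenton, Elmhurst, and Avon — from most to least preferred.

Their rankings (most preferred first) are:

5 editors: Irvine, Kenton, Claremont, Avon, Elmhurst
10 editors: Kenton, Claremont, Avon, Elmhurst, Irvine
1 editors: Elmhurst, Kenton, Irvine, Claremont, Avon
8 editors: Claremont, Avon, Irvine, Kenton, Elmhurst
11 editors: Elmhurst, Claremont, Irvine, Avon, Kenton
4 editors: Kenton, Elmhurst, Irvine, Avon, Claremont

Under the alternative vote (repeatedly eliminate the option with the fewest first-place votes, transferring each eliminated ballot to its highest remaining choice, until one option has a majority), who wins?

Round 1: Kenton 14, Elmhurst 12, Claremont 8, Irvine 5, Avon 0. Avon has the fewest and is eliminated.
Round 2: Kenton 14, Elmhurst 12, Claremont 8, Irvine 5. Irvine has the fewest and is eliminated.
Round 3: Kenton 19, Elmhurst 12, Claremont 8. Claremont has the fewest and is eliminated.
Round 4: Kenton 27, Elmhurst 12. Kenton has a majority.

Kenton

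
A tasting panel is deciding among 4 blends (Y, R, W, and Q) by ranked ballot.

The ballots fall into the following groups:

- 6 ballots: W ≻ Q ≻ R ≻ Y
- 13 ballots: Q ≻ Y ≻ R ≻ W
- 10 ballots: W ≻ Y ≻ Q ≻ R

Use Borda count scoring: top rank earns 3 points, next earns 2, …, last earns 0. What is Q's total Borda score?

Borda scores:
  Y: 6·0 + 13·2 + 10·2 = 46
  R: 6·1 + 13·1 + 10·0 = 19
  W: 6·3 + 13·0 + 10·3 = 48
  Q: 6·2 + 13·3 + 10·1 = 61

61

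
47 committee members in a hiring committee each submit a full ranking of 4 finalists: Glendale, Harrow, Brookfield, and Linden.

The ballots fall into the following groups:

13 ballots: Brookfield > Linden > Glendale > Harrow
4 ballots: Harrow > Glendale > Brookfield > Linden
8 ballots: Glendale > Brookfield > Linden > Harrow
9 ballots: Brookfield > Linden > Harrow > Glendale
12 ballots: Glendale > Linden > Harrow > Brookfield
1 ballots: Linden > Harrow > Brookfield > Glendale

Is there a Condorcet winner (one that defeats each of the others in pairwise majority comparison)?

Yes

Head-to-head results (47 voters total):
Glendale vs Harrow: Glendale wins 33–14.
Glendale vs Brookfield: Glendale wins 24–23.
Glendale vs Linden: Glendale wins 24–23.
Harrow vs Brookfield: Brookfield wins 30–17.
Harrow vs Linden: Linden wins 43–4.
Brookfield vs Linden: Brookfield wins 34–13.
Glendale beats each rival — Harrow (33–14), Brookfield (24–23), Linden (24–23) — so Glendale is the Condorcet winner.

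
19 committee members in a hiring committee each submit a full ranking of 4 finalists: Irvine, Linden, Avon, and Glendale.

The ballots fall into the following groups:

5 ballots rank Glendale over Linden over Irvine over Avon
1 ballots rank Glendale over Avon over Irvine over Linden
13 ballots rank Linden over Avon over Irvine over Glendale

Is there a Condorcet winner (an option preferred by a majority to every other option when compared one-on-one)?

Yes

Head-to-head results (19 voters total):
Irvine vs Linden: Linden wins 18–1.
Irvine vs Avon: Avon wins 14–5.
Irvine vs Glendale: Irvine wins 13–6.
Linden vs Avon: Linden wins 18–1.
Linden vs Glendale: Linden wins 13–6.
Avon vs Glendale: Avon wins 13–6.
Linden beats each rival — Irvine (18–1), Avon (18–1), Glendale (13–6) — so Linden is the Condorcet winner.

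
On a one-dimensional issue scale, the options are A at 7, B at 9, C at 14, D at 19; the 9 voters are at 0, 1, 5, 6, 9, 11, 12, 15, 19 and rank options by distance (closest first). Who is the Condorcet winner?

With single-peaked preferences on a line, the Condorcet winner is the candidate closest to the median voter.
The median voter (position 9) is closest to B at 9.
Check: B vs D — voters closer to B: 7 of 9.

B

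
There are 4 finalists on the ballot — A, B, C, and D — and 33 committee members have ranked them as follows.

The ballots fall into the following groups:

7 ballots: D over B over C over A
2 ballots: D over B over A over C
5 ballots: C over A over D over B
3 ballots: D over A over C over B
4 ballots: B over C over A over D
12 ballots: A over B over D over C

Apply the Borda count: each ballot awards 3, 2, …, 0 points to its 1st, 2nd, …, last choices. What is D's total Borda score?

53

Borda scores:
  A: 7·0 + 2·1 + 5·2 + 3·2 + 4·1 + 12·3 = 58
  B: 7·2 + 2·2 + 5·0 + 3·0 + 4·3 + 12·2 = 54
  C: 7·1 + 2·0 + 5·3 + 3·1 + 4·2 + 12·0 = 33
  D: 7·3 + 2·3 + 5·1 + 3·3 + 4·0 + 12·1 = 53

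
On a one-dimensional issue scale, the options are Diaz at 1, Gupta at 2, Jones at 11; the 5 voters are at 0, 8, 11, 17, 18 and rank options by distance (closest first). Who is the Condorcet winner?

Jones

With single-peaked preferences on a line, the Condorcet winner is the candidate closest to the median voter.
The median voter (position 11) is closest to Jones at 11.
Check: Jones vs Diaz — voters closer to Jones: 4 of 5.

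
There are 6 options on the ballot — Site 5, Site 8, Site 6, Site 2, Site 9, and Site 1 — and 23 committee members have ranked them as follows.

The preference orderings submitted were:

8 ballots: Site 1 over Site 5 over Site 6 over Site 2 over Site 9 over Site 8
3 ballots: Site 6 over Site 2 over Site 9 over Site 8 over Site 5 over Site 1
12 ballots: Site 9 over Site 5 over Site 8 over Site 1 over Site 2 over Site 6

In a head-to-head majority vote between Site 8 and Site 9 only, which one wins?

Ballots ranking Site 8 above Site 9: 0.
Ballots ranking Site 9 above Site 8: 8+3+12 = 23.
Site 9 wins the head-to-head, 23–0.

Site 9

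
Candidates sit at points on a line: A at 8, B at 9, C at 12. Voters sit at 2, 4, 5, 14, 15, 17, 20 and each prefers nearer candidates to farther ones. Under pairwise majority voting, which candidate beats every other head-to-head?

C

With single-peaked preferences on a line, the Condorcet winner is the candidate closest to the median voter.
The median voter (position 14) is closest to C at 12.
Check: C vs B — voters closer to C: 4 of 7.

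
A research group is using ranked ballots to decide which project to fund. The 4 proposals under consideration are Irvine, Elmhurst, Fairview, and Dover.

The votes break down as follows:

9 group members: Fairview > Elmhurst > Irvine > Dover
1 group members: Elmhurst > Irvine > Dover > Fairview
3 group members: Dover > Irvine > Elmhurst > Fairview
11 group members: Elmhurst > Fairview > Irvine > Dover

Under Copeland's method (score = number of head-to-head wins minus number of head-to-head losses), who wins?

Elmhurst

Pairwise results:
  Irvine vs Elmhurst: Elmhurst wins 21–3.
  Irvine vs Fairview: Fairview wins 20–4.
  Irvine vs Dover: Irvine wins 21–3.
  Elmhurst vs Fairview: Elmhurst wins 15–9.
  Elmhurst vs Dover: Elmhurst wins 21–3.
  Fairview vs Dover: Fairview wins 20–4.
Copeland scores (wins − losses):
  Irvine: 1 − 2 = -1
  Elmhurst: 3 − 0 = 3
  Fairview: 2 − 1 = 1
  Dover: 0 − 3 = -3
Elmhurst has the best Copeland score.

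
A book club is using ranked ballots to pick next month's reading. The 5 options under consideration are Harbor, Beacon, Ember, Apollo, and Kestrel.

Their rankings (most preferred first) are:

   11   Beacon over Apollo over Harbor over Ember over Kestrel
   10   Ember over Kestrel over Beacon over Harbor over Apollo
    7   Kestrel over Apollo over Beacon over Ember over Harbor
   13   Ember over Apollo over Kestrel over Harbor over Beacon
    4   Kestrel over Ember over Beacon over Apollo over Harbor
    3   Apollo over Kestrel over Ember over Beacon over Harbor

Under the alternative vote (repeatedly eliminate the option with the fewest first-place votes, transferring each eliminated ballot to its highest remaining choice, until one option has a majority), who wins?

Ember

Round 1: Ember 23, Beacon 11, Kestrel 11, Apollo 3, Harbor 0. Harbor has the fewest and is eliminated.
Round 2: Ember 23, Beacon 11, Kestrel 11, Apollo 3. Apollo has the fewest and is eliminated.
Round 3: Ember 23, Kestrel 14, Beacon 11. Beacon has the fewest and is eliminated.
Round 4: Ember 34, Kestrel 14. Ember has a majority.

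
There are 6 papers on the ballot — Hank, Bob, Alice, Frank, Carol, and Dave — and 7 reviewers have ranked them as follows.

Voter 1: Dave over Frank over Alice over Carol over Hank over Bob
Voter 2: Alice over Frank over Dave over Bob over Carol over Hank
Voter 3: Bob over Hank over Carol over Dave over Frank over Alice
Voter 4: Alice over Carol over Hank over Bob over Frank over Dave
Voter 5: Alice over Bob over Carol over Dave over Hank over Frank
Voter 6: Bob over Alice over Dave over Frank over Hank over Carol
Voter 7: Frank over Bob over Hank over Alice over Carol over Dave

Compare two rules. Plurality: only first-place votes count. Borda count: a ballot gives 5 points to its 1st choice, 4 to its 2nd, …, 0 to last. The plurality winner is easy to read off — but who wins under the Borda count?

Plurality first-place counts: Hank 0, Bob 2, Alice 3, Frank 1, Carol 0, Dave 1 → Alice.
Borda totals: Hank 13, Bob 22, Alice 24, Frank 17, Carol 14, Dave 15 → Alice.

Alice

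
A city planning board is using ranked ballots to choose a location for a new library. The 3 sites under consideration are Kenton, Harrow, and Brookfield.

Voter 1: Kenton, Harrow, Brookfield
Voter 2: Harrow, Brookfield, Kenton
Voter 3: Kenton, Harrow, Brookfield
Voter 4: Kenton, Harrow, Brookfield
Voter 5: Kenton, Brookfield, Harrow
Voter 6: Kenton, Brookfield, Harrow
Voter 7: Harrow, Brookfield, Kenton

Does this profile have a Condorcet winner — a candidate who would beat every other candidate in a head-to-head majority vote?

Head-to-head results (7 voters total):
Kenton vs Harrow: Kenton wins 5–2.
Kenton vs Brookfield: Kenton wins 5–2.
Harrow vs Brookfield: Harrow wins 5–2.
Kenton beats each rival — Harrow (5–2), Brookfield (5–2) — so Kenton is the Condorcet winner.

Yes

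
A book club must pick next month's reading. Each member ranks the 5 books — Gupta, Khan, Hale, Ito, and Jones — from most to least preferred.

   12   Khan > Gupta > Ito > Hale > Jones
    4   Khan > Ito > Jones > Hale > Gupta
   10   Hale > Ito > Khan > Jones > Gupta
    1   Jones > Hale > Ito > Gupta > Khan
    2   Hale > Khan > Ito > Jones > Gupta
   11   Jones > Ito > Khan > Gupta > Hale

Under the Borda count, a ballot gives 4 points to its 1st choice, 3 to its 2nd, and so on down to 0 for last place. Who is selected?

Khan

Borda scores:
  Gupta: 12·3 + 4·0 + 10·0 + 1 + 2·0 + 11·1 = 48
  Khan: 12·4 + 4·4 + 10·2 + 0 + 2·3 + 11·2 = 112
  Hale: 12·1 + 4·1 + 10·4 + 3 + 2·4 + 11·0 = 67
  Ito: 12·2 + 4·3 + 10·3 + 2 + 2·2 + 11·3 = 105
  Jones: 12·0 + 4·2 + 10·1 + 4 + 2·1 + 11·4 = 68
Khan has the highest total.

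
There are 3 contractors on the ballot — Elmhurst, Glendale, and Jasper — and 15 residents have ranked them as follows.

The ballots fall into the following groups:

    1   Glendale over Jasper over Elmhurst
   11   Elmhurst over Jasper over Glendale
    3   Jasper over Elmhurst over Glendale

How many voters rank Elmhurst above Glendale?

Ballots ranking Elmhurst above Glendale: 11+3 = 14.
Ballots ranking Glendale above Elmhurst: 1.
So 14 of 15 voters prefer Elmhurst to Glendale.

14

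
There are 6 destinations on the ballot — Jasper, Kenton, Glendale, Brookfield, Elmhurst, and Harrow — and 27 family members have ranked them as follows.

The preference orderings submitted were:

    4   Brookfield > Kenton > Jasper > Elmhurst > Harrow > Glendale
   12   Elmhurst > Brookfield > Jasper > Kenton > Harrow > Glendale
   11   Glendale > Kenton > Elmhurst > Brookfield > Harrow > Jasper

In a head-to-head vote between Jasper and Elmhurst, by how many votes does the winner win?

Ballots ranking Jasper above Elmhurst: 4.
Ballots ranking Elmhurst above Jasper: 12+11 = 23.
Elmhurst wins 23–4, a margin of 19.

19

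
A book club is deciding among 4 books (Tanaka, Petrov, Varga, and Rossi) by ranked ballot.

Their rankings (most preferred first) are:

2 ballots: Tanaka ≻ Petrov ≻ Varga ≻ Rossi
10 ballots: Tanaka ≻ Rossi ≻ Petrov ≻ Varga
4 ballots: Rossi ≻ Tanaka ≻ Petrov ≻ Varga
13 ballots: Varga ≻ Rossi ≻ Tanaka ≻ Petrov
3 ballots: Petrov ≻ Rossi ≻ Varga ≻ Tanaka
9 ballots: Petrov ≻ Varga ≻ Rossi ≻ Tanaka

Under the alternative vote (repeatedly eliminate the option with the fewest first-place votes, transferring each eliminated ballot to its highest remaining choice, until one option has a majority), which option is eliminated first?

Rossi

Round 1: Varga 13, Tanaka 12, Petrov 12, Rossi 4. Rossi has the fewest and is eliminated.
Round 2: Tanaka 16, Varga 13, Petrov 12. Petrov has the fewest and is eliminated.
Round 3: Varga 25, Tanaka 16. Varga has a majority.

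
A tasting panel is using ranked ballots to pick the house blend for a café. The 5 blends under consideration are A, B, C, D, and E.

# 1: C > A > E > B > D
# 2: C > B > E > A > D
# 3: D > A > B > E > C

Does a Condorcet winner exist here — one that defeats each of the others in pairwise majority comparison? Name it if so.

Head-to-head results (3 voters total):
A vs B: A wins 2–1.
A vs C: C wins 2–1.
A vs D: A wins 2–1.
A vs E: A wins 2–1.
B vs C: C wins 2–1.
B vs D: B wins 2–1.
B vs E: B wins 2–1.
C vs D: C wins 2–1.
C vs E: C wins 2–1.
D vs E: E wins 2–1.
C beats each rival — A (2–1), B (2–1), D (2–1), E (2–1) — so C is the Condorcet winner.

C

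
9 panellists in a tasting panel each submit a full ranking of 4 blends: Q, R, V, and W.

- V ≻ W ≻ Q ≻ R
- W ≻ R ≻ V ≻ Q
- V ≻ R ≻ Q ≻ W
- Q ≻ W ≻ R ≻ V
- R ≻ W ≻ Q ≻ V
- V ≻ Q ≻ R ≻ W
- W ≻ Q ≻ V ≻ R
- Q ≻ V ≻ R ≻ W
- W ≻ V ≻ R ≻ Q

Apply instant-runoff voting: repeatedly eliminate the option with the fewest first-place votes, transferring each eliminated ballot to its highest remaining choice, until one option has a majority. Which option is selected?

Round 1: V 3, W 3, Q 2, R 1. R has the fewest and is eliminated.
Round 2: W 4, V 3, Q 2. Q has the fewest and is eliminated.
Round 3: W 5, V 4. W has a majority.

W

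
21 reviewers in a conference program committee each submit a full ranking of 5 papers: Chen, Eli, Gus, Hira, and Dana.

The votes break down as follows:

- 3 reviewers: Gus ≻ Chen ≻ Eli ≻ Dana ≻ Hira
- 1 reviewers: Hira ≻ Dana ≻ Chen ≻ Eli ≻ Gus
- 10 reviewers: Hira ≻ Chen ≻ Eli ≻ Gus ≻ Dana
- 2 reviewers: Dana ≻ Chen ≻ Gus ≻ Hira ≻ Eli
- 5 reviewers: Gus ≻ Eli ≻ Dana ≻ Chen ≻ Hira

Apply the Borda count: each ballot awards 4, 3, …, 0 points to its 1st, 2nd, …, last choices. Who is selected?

Borda scores:
  Chen: 3·3 + 2 + 10·3 + 2·3 + 5·1 = 52
  Eli: 3·2 + 1 + 10·2 + 2·0 + 5·3 = 42
  Gus: 3·4 + 0 + 10·1 + 2·2 + 5·4 = 46
  Hira: 3·0 + 4 + 10·4 + 2·1 + 5·0 = 46
  Dana: 3·1 + 3 + 10·0 + 2·4 + 5·2 = 24
Chen has the highest total.

Chen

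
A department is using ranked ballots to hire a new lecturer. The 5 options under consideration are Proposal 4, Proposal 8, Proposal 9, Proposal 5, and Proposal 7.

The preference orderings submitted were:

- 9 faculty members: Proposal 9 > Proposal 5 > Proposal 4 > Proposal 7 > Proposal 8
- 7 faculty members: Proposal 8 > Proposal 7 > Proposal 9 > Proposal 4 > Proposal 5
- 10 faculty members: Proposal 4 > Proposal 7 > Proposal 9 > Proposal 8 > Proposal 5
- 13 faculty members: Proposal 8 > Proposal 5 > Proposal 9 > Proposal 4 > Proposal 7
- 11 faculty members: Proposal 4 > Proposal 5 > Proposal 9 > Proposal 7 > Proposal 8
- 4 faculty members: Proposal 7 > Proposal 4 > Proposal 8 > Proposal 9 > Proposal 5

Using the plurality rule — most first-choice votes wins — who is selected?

First-place vote totals:
  Proposal 4: 21
  Proposal 8: 20
  Proposal 9: 9
  Proposal 5: 0
  Proposal 7: 4
Proposal 4 has the most first-place votes.

Proposal 4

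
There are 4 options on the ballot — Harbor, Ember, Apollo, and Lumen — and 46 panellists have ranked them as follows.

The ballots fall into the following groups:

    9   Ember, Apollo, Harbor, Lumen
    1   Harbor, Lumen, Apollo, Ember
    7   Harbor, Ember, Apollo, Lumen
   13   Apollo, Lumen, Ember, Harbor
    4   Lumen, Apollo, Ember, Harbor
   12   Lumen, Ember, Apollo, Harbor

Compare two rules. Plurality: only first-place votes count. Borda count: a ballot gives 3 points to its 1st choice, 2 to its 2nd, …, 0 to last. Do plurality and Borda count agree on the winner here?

No

Plurality first-place counts: Harbor 8, Ember 9, Apollo 13, Lumen 16 → Lumen.
Borda totals: Harbor 33, Ember 82, Apollo 85, Lumen 76 → Apollo.
The two rules disagree: plurality picks Lumen, Borda picks Apollo.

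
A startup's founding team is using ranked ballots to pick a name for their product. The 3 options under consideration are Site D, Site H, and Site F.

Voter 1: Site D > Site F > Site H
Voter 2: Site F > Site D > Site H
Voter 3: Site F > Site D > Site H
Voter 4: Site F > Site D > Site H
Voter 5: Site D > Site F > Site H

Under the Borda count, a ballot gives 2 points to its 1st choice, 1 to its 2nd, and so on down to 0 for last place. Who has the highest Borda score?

Site F

Borda scores:
  Site D: 2 + 1 + 1 + 1 + 2 = 7
  Site H: 0 + 0 + 0 + 0 + 0 = 0
  Site F: 1 + 2 + 2 + 2 + 1 = 8
Site F has the highest total.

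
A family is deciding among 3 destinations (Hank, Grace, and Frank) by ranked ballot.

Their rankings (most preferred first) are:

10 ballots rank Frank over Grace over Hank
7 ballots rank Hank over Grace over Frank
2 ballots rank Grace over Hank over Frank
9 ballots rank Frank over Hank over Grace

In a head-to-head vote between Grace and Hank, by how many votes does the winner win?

4

Ballots ranking Grace above Hank: 10+2 = 12.
Ballots ranking Hank above Grace: 7+9 = 16.
Hank wins 16–12, a margin of 4.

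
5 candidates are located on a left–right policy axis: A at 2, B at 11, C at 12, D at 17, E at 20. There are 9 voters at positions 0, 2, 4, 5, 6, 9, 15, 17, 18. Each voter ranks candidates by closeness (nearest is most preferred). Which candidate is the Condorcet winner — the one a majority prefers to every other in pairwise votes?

With single-peaked preferences on a line, the Condorcet winner is the candidate closest to the median voter.
The median voter (position 6) is closest to A at 2.
Check: A vs D — voters closer to A: 6 of 9.

A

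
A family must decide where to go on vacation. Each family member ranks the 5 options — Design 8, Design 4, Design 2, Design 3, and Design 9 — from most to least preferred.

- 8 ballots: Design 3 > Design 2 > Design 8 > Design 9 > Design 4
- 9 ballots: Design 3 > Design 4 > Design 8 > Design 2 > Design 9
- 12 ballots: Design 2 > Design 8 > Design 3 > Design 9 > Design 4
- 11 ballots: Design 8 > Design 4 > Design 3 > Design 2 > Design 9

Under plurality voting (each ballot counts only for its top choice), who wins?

Design 3

First-place vote totals:
  Design 8: 11
  Design 4: 0
  Design 2: 12
  Design 3: 17
  Design 9: 0
Design 3 has the most first-place votes.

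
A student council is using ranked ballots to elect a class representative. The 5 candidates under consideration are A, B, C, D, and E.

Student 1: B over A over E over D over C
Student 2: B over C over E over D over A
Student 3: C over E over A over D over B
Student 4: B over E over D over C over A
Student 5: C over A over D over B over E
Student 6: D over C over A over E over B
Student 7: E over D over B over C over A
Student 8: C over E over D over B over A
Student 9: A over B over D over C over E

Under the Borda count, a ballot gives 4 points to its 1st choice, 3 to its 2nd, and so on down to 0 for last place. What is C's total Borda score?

Borda scores:
  A: 3 + 0 + 2 + 0 + 3 + 2 + 0 + 0 + 4 = 14
  B: 4 + 4 + 0 + 4 + 1 + 0 + 2 + 1 + 3 = 19
  C: 0 + 3 + 4 + 1 + 4 + 3 + 1 + 4 + 1 = 21
  D: 1 + 1 + 1 + 2 + 2 + 4 + 3 + 2 + 2 = 18
  E: 2 + 2 + 3 + 3 + 0 + 1 + 4 + 3 + 0 = 18

21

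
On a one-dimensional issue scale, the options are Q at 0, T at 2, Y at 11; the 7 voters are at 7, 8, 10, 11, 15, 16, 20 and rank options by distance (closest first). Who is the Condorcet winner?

Y

With single-peaked preferences on a line, the Condorcet winner is the candidate closest to the median voter.
The median voter (position 11) is closest to Y at 11.
Check: Y vs T — voters closer to Y: 7 of 7.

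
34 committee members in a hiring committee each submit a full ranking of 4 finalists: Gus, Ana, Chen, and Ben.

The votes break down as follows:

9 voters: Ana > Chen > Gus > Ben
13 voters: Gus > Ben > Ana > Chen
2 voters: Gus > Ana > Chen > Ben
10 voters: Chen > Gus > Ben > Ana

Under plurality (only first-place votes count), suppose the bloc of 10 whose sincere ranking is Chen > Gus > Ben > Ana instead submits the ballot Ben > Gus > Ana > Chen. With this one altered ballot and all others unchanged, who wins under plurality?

First-place totals with the altered ballot: Gus 15, Ana 9, Chen 0, Ben 10.
The winner is unchanged: still Gus.

Gus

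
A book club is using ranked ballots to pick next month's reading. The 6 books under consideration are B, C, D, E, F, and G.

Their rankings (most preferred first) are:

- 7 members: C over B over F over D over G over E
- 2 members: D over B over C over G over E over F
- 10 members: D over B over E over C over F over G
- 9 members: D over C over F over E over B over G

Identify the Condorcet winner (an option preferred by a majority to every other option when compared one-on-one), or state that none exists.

Head-to-head results (28 voters total):
B vs C: C wins 16–12.
B vs D: D wins 21–7.
B vs E: B wins 19–9.
B vs F: B wins 19–9.
B vs G: B wins 28–0.
C vs D: D wins 21–7.
C vs E: C wins 18–10.
C vs F: C wins 28–0.
C vs G: C wins 28–0.
D vs E: D wins 28–0.
D vs F: D wins 21–7.
D vs G: D wins 28–0.
E vs F: F wins 16–12.
E vs G: E wins 19–9.
F vs G: F wins 26–2.
D beats each rival — B (21–7), C (21–7), E (28–0), F (21–7), G (28–0) — so D is the Condorcet winner.

D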